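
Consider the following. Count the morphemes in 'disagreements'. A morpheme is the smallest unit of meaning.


Decomposition: dis- (prefix) + agree (root) + -ment (suffix) + -s (plural) = 4 morpheme(s)

4 morphemes


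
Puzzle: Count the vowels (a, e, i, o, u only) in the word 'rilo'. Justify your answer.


Vowels in 'rilo': i, o = 2 vowels.

2


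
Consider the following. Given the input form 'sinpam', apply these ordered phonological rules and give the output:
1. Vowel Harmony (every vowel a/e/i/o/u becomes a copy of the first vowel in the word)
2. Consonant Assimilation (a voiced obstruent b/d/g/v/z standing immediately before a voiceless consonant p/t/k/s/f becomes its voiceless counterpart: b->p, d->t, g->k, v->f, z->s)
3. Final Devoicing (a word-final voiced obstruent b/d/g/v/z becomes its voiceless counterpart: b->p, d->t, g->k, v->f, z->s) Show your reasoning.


Starting form: 'sinpam'
Rule 1: Vowel Harmony: all vowels become 'i' (matching first vowel). 'sinpam' -> 'sinpim'
Rule 2: Consonant Assimilation: no voiced obstruent (b/d/g/v/z) stands immediately before a voiceless consonant (p/t/k/s/f). No change.
Rule 3: Final Devoicing: final consonant 'm' is not one of the voiced obstruents b/d/g/v/z. No change.
Final form: 'sinpim'

sinpim


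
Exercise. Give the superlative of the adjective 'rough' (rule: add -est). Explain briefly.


Apply superlative formation (add -est): 'rough' -> 'roughest'.

roughest


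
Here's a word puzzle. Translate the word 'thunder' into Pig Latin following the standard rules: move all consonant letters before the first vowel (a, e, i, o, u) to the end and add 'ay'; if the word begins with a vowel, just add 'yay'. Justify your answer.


'thunder': move consonant cluster 'th' to end and add 'ay': 'underthay'.

underthay


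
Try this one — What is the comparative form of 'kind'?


Apply comparative formation (add -er): 'kind' -> 'kinder'.

kinder


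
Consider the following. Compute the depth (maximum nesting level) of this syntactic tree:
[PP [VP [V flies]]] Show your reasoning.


Count bracket nesting levels:
'[' at pos 0: depth = 1
'[' at pos 4: depth = 2
'[' at pos 8: depth = 3
Maximum depth reached: 3

3


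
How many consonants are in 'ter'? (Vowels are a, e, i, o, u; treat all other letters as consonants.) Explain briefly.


Consonants in 'ter': t, r = 2 consonants.

2


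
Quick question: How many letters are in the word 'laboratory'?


Spell out 'laboratory' and number each letter: l(1), a(2), b(3), o(4), r(5), a(6), t(7), o(8), r(9), y(10). Total: 10 letters.

10


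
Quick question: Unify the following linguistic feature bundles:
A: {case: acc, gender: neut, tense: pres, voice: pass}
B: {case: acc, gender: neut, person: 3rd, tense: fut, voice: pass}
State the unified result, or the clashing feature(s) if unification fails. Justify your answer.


Compare features:
case: A=acc vs B=acc -> unified: acc
gender: A=neut vs B=neut -> unified: neut
person: A=_ vs B=3rd -> unified: 3rd
tense: A=pres vs B=fut -> CLASH
voice: A=pass vs B=pass -> unified: pass
Clash detected on feature 'tense' (pres vs fut); unification fails.

CLASH on 'tense' (pres vs fut)


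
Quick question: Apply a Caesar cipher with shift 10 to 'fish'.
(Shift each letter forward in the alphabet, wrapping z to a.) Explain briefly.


Shift each letter by 10: f -> p, i -> s, s -> c, h -> r. Result: 'pscr'.

pscr


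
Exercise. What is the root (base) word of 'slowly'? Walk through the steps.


Remove suffix '-ly' from 'slowly' to get root 'slow'.

slow


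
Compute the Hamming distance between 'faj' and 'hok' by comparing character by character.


Alignment:
Position 1: 'f' vs 'h' = DIFFER
Position 2: 'a' vs 'o' = DIFFER
Position 3: 'j' vs 'k' = DIFFER
Total differences: 3

3


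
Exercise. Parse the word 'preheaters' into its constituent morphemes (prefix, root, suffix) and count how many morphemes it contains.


Step 1: Identify prefix: 'pre' (meaning: before)
Step 2: Identify root: 'heat'
Step 3: Identify suffix(es): 'er, s'
Decomposition: pre- (prefix: before) + heat (root) + -er (suffix: one who) + -s (plural)
Total morphemes: 4

4 morphemes (pre- (prefix: before) + heat (root) + -er (suffix: one who) + -s (plural))


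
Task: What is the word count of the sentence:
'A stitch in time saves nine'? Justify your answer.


Split into words: A | stitch | in | time | saves | nine = 6 words.

6


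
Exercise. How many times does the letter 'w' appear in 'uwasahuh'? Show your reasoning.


Letter 'w' in 'uwasahuh': found at position(s) 2 = 1 occurrence(s).

1


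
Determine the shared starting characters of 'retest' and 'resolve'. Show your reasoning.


Compare from the start: 2 characters match: 're'. Mismatch at position 3: 't' vs 's'.

re


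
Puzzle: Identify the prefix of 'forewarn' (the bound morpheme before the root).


The word 'forewarn' = 'fore' (prefix) + 'warn' (root). The prefix is 'fore'.

fore


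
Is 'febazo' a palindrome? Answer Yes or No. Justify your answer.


Forward: 'febazo'
Reversed: 'ozabef'
They differ.

No


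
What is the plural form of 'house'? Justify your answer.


Apply rule: Add -s. 'house' becomes 'houses'.

houses


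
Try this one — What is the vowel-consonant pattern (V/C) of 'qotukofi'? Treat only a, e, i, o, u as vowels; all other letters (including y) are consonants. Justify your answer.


Letter mapping: q = C, o = V, t = C, u = V, k = C, o = V, f = C, i = V.

CVCVCVCV


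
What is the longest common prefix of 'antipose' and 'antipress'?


Compare from the start: 5 characters match: 'antip'. Mismatch at position 6: 'o' vs 'r'.

antip


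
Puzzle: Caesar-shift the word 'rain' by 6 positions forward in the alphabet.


Shift each letter by 6: r -> x, a -> g, i -> o, n -> t. Result: 'xgot'.

xgot


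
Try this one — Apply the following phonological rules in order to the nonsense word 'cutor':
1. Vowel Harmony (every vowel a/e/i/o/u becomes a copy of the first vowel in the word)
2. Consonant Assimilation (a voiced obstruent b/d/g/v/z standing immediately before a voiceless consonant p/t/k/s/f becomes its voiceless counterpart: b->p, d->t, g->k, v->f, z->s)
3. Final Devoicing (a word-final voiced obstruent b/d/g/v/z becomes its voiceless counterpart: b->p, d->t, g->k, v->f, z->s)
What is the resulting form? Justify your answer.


Starting form: 'cutor'
Rule 1: Vowel Harmony: all vowels become 'u' (matching first vowel). 'cutor' -> 'cutur'
Rule 2: Consonant Assimilation: no voiced obstruent (b/d/g/v/z) stands immediately before a voiceless consonant (p/t/k/s/f). No change.
Rule 3: Final Devoicing: final consonant 'r' is not one of the voiced obstruents b/d/g/v/z. No change.
Final form: 'cutur'

cutur


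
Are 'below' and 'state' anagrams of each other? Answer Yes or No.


Sorted letters of 'below': 'below'
Sorted letters of 'state': 'aestt'
They do not match.

No


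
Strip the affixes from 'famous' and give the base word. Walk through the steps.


Remove suffix '-ous' from 'famous' to get root 'fame'.

fame


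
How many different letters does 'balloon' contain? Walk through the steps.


Unique letters in 'balloon': {a, b, l, n, o} = 5 distinct letters.

5


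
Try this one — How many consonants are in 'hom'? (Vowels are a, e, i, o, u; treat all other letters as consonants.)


Consonants in 'hom': h, m = 2 consonants.

2


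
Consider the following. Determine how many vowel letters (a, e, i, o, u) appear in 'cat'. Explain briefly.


Vowels in 'cat': a = 1 vowels.

1


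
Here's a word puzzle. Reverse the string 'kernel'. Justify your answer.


Reverse 'kernel' character by character: 'lenrek'.

lenrek


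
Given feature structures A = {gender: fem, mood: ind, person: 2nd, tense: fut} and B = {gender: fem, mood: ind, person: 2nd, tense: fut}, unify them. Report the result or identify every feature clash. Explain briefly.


Compare features:
gender: A=fem vs B=fem -> unified: fem
mood: A=ind vs B=ind -> unified: ind
person: A=2nd vs B=2nd -> unified: 2nd
tense: A=fut vs B=fut -> unified: fut
No clashes found.

Unified: {gender: fem, mood: ind, person: 2nd, tense: fut}


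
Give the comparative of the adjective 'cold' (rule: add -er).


Apply comparative formation (add -er): 'cold' -> 'colder'.

colder


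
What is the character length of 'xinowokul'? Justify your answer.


Spell out 'xinowokul' and number each letter: x(1), i(2), n(3), o(4), w(5), o(6), k(7), u(8), l(9). Total: 9 letters.

9


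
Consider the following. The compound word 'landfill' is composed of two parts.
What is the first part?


Split 'landfill' into 'land' + 'fill'. The first part is 'land'.

land


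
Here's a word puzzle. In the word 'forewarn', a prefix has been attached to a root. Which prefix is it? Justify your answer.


The word 'forewarn' = 'fore' (prefix) + 'warn' (root). The prefix is 'fore'.

fore


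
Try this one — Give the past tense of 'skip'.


Apply rule: Double final consonant and add -ed. 'skip' becomes 'skipped'.

skipped


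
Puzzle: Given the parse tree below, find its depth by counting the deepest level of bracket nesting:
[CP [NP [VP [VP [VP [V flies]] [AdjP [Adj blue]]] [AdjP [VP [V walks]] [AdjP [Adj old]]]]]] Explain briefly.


Count bracket nesting levels:
'[' at pos 0: depth = 1
'[' at pos 4: depth = 2
'[' at pos 8: depth = 3
'[' at pos 12: depth = 4
'[' at pos 16: depth = 5
'[' at pos 20: depth = 6
'[' at pos 31: depth = 5
'[' at pos 37: depth = 6
'[' at pos 50: depth = 4
'[' at pos 56: depth = 5
'[' at pos 60: depth = 6
'[' at pos 71: depth = 5
'[' at pos 77: depth = 6
Maximum depth reached: 6

6


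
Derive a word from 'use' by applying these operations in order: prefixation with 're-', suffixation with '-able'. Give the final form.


Step 1: Add prefix 're-' to 'use' = 'reuse'
Step 2: Add suffix '-able' to 'reuse' = 'reusable'

reusable


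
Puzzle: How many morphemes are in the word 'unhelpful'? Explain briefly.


Decomposition: un- (prefix) + help (root) + -ful (suffix) = 3 morpheme(s)

3 morphemes


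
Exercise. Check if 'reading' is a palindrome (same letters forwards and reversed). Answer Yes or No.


Forward: 'reading'
Reversed: 'gnidaer'
They differ.

No


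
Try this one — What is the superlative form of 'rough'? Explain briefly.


Apply superlative formation (add -est): 'rough' -> 'roughest'.

roughest


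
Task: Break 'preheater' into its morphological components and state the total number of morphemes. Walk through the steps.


Step 1: Identify prefix: 'pre' (meaning: before)
Step 2: Identify root: 'heat'
Step 3: Identify suffix(es): 'er'
Decomposition: pre- (prefix: before) + heat (root) + -er (suffix: one who)
Total morphemes: 3

3 morphemes (pre- (prefix: before) + heat (root) + -er (suffix: one who))


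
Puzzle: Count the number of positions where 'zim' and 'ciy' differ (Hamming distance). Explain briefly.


Alignment:
Position 1: 'z' vs 'c' = DIFFER
Position 2: 'i' vs 'i' = match
Position 3: 'm' vs 'y' = DIFFER
Total differences: 2

2


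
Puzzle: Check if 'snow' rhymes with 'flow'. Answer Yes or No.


Rime (stressed vowel + following sounds) of 'snow': -ow = /oʊ/
Rime of 'flow': -ow = /oʊ/
/oʊ/ and /oʊ/ are the same ending sound, so the words rhyme.

Yes


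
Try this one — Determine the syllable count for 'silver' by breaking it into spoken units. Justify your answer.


Break 'silver' into syllables: sil-ver -> sil | ver = 2 syllables

2 syllables


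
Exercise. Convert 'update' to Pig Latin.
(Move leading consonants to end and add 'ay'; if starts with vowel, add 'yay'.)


'update' starts with a vowel, so add 'yay': 'updateyay'.

updateyay


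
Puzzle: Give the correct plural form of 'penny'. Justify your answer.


Apply rule: Change -y to -ies (consonant + y). 'penny' becomes 'pennies'.

pennies


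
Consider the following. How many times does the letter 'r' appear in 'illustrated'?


Letter 'r' in 'illustrated': found at position(s) 7 = 1 occurrence(s).

1


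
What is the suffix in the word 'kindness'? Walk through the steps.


The word 'kindness' = 'kind' (root) + '-ness' (suffix). The suffix is '-ness'.

ness


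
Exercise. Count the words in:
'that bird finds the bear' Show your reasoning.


Split into words: that | bird | finds | the | bear = 5 words.

5


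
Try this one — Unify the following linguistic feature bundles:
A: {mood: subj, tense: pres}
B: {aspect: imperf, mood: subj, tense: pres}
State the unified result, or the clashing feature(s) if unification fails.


Compare features:
aspect: A=_ vs B=imperf -> unified: imperf
mood: A=subj vs B=subj -> unified: subj
tense: A=pres vs B=pres -> unified: pres
No clashes found.

Unified: {aspect: imperf, mood: subj, tense: pres}


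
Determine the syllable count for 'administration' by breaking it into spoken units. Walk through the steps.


Break 'administration' into syllables: ad-min-is-tra-tion -> ad | min | is | tra | tion = 5 syllables

5 syllables


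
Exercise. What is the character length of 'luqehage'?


Spell out 'luqehage' and number each letter: l(1), u(2), q(3), e(4), h(5), a(6), g(7), e(8). Total: 8 letters.

8


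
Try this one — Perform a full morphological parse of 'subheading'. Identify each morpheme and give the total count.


Step 1: Identify prefix: 'sub' (meaning: below)
Step 2: Identify root: 'head'
Step 3: Identify suffix(es): 'ing'
Decomposition: sub- (prefix: below) + head (root) + -ing (suffix: ongoing/result)
Total morphemes: 3

3 morphemes (sub- (prefix: below) + head (root) + -ing (suffix: ongoing/result))


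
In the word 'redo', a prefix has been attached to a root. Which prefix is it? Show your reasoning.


The word 'redo' = 're' (prefix) + 'do' (root). The prefix is 're'.

re


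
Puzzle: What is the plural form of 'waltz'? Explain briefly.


Apply rule: Add -es (sibilant/fricative ending). 'waltz' becomes 'waltzes'.

waltzes


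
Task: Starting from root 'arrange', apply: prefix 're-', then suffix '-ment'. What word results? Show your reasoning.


Step 1: Add prefix 're-' to 'arrange' = 'rearrange'
Step 2: Add suffix '-ment' to 'rearrange' = 'rearrangement'

rearrangement


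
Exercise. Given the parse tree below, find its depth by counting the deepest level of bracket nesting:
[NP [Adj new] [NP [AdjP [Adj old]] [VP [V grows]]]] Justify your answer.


Count bracket nesting levels:
'[' at pos 0: depth = 1
'[' at pos 4: depth = 2
'[' at pos 14: depth = 2
'[' at pos 18: depth = 3
'[' at pos 24: depth = 4
'[' at pos 35: depth = 3
'[' at pos 39: depth = 4
Maximum depth reached: 4

4


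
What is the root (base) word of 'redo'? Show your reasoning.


Remove prefix 're' from 'redo' to get root 'do'.

do


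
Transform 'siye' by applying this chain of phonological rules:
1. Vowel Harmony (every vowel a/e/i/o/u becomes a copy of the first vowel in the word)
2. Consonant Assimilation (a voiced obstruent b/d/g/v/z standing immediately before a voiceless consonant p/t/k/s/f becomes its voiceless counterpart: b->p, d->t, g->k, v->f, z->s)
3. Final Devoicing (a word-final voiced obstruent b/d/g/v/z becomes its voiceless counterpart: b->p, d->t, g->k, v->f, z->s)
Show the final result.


Starting form: 'siye'
Rule 1: Vowel Harmony: all vowels become 'i' (matching first vowel). 'siye' -> 'siyi'
Rule 2: Consonant Assimilation: no voiced obstruent (b/d/g/v/z) stands immediately before a voiceless consonant (p/t/k/s/f). No change.
Rule 3: Final Devoicing: the word ends in the vowel 'i', not a consonant. No change.
Final form: 'siyi'

siyi


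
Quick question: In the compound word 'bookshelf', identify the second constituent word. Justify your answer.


Split 'bookshelf' into 'book' + 'shelf'. The second part is 'shelf'.

shelf


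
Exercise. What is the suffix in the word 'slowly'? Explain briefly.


The word 'slowly' = 'slow' (root) + '-ly' (suffix). The suffix is '-ly'.

ly


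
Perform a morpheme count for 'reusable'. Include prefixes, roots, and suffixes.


Decomposition: re- (prefix) + use (root) + -able (suffix) = 3 morpheme(s)

3 morphemes


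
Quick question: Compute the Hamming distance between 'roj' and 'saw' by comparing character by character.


Alignment:
Position 1: 'r' vs 's' = DIFFER
Position 2: 'o' vs 'a' = DIFFER
Position 3: 'j' vs 'w' = DIFFER
Total differences: 3

3


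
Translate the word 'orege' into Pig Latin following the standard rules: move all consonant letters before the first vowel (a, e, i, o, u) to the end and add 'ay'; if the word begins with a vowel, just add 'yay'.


'orege' starts with a vowel, so add 'yay': 'oregeyay'.

oregeyay


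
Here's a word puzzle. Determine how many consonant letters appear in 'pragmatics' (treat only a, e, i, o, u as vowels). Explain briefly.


Consonants in 'pragmatics': p, r, g, m, t, c, s = 7 consonants.

7


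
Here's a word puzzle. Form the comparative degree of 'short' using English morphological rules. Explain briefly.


Apply comparative formation (add -er): 'short' -> 'shorter'.

shorter


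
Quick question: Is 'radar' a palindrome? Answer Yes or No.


Forward: 'radar'
Reversed: 'radar'
They are identical.

Yes


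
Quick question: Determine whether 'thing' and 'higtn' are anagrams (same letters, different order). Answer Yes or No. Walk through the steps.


Sorted letters of 'thing': 'ghint'
Sorted letters of 'higtn': 'ghint'
They match.

Yes


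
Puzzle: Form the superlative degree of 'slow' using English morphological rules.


Apply superlative formation (add -est): 'slow' -> 'slowest'.

slowest


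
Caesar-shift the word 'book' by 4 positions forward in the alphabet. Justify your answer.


Shift each letter by 4: b -> f, o -> s, o -> s, k -> o. Result: 'fsso'.

fsso


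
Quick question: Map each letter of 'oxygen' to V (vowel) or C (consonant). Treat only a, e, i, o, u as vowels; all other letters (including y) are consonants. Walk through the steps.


Letter mapping: o = V, x = C, y = C, g = C, e = V, n = C.

VCCCVC


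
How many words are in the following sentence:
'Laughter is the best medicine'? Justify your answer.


Split into words: Laughter | is | the | best | medicine = 5 words.

5


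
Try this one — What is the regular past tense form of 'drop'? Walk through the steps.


Apply rule: Double final consonant and add -ed. 'drop' becomes 'dropped'.

dropped


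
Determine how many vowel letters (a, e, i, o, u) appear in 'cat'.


Vowels in 'cat': a = 1 vowels.

1


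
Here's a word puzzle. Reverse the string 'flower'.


Reverse 'flower' character by character: 'rewolf'.

rewolf


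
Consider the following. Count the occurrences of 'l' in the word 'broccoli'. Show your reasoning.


Letter 'l' in 'broccoli': found at position(s) 7 = 1 occurrence(s).

1


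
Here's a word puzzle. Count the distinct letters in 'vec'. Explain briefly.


Unique letters in 'vec': {c, e, v} = 3 distinct letters.

3


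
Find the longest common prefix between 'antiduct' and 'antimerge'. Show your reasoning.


Compare from the start: 4 characters match: 'anti'. Mismatch at position 5: 'd' vs 'm'.

anti


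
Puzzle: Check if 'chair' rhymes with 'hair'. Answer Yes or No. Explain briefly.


Rime (stressed vowel + following sounds) of 'chair': -air = /ɛər/
Rime of 'hair': -air = /ɛər/
/ɛər/ and /ɛər/ are the same ending sound, so the words rhyme.

Yes


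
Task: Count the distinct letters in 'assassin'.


Unique letters in 'assassin': {a, i, n, s} = 4 distinct letters.

4


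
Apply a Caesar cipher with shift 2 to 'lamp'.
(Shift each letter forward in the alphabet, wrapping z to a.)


Shift each letter by 2: l -> n, a -> c, m -> o, p -> r. Result: 'ncor'.

ncor


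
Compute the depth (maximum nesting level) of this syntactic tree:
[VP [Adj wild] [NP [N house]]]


Count bracket nesting levels:
'[' at pos 0: depth = 1
'[' at pos 4: depth = 2
'[' at pos 15: depth = 2
'[' at pos 19: depth = 3
Maximum depth reached: 3

3


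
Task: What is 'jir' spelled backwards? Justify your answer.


Reverse 'jir' character by character: 'rij'.

rij


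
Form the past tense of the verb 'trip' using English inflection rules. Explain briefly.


Apply rule: Double final consonant and add -ed. 'trip' becomes 'tripped'.

tripped


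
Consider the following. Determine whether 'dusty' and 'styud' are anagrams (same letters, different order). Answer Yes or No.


Sorted letters of 'dusty': 'dstuy'
Sorted letters of 'styud': 'dstuy'
They match.

Yes


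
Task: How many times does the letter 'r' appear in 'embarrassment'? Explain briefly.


Letter 'r' in 'embarrassment': found at position(s) 5, 6 = 2 occurrence(s).

2


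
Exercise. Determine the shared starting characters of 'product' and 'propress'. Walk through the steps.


Compare from the start: 3 characters match: 'pro'. Mismatch at position 4: 'd' vs 'p'.

pro


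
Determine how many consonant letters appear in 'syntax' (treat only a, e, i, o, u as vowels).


Consonants in 'syntax': s, y, n, t, x = 5 consonants.

5


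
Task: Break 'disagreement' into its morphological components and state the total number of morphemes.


Step 1: Identify prefix: 'dis' (meaning: not/apart)
Step 2: Identify root: 'agree'
Step 3: Identify suffix(es): 'ment'
Decomposition: dis- (prefix: not/apart) + agree (root) + -ment (suffix: action/result)
Total morphemes: 3

3 morphemes (dis- (prefix: not/apart) + agree (root) + -ment (suffix: action/result))


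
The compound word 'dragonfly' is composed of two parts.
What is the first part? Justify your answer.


Split 'dragonfly' into 'dragon' + 'fly'. The first part is 'dragon'.

dragon


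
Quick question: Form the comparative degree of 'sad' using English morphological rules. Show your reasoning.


Apply comparative formation (double final consonant, add -er): 'sad' -> 'sadder'.

sadder


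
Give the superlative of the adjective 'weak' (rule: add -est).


Apply superlative formation (add -est): 'weak' -> 'weakest'.

weakest


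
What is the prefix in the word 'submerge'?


The word 'submerge' = 'sub' (prefix) + 'merge' (root). The prefix is 'sub'.

sub


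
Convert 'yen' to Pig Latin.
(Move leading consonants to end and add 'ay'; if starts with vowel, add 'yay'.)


'yen': move consonant cluster 'y' to end and add 'ay': 'enyay'.

enyay


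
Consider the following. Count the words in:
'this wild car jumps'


Split into words: this | wild | car | jumps = 4 words.

4


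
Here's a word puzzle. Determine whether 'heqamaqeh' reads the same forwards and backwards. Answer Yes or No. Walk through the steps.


Forward: 'heqamaqeh'
Reversed: 'heqamaqeh'
They are identical.

Yes


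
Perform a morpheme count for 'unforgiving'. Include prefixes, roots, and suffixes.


Decomposition: un- (prefix) + forgive (root) + -ing (suffix) = 3 morpheme(s)

3 morphemes


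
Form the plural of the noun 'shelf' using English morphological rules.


Apply rule: Change -f to -ves. 'shelf' becomes 'shelves'.

shelves


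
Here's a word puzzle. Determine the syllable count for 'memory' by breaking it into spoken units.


Break 'memory' into syllables: mem-o-ry -> mem | o | ry = 3 syllables

3 syllables


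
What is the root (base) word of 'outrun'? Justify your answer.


Remove prefix 'out' from 'outrun' to get root 'run'.

run


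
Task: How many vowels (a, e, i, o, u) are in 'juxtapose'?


Vowels in 'juxtapose': u, a, o, e = 4 vowels.

4


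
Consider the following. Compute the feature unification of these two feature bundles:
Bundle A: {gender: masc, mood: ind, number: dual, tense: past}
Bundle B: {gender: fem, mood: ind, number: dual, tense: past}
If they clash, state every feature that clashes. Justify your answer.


Compare features:
gender: A=masc vs B=fem -> CLASH
mood: A=ind vs B=ind -> unified: ind
number: A=dual vs B=dual -> unified: dual
tense: A=past vs B=past -> unified: past
Clash detected on feature 'gender' (masc vs fem); unification fails.

CLASH on 'gender' (masc vs fem)


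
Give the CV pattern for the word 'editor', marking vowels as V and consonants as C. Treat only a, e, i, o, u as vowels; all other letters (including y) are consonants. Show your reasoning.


Letter mapping: e = V, d = C, i = V, t = C, o = V, r = C.

VCVCVC


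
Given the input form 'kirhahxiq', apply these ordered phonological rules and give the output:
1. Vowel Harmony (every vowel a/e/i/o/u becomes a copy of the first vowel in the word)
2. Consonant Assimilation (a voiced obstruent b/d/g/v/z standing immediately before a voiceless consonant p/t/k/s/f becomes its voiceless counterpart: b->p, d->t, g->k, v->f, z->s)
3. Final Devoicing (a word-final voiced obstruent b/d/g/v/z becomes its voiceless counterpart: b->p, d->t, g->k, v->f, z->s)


Starting form: 'kirhahxiq'
Rule 1: Vowel Harmony: all vowels become 'i' (matching first vowel). 'kirhahxiq' -> 'kirhihxiq'
Rule 2: Consonant Assimilation: no voiced obstruent (b/d/g/v/z) stands immediately before a voiceless consonant (p/t/k/s/f). No change.
Rule 3: Final Devoicing: final consonant 'q' is not one of the voiced obstruents b/d/g/v/z. No change.
Final form: 'kirhihxiq'

kirhihxiq


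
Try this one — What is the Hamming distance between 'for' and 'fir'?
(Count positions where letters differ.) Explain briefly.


Alignment:
Position 1: 'f' vs 'f' = match
Position 2: 'o' vs 'i' = DIFFER
Position 3: 'r' vs 'r' = match
Total differences: 1

1


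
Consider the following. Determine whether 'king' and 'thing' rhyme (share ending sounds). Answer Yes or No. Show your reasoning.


Rime (stressed vowel + following sounds) of 'king': -ing = /ɪŋ/
Rime of 'thing': -ing = /ɪŋ/
/ɪŋ/ and /ɪŋ/ are the same ending sound, so the words rhyme.

Yes


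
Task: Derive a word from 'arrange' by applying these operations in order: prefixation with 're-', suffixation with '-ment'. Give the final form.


Step 1: Add prefix 're-' to 'arrange' = 'rearrange'
Step 2: Add suffix '-ment' to 'rearrange' = 'rearrangement'

rearrangement


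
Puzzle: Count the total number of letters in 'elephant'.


Spell out 'elephant' and number each letter: e(1), l(2), e(3), p(4), h(5), a(6), n(7), t(8). Total: 8 letters.

8


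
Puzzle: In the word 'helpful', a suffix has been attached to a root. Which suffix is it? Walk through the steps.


The word 'helpful' = 'help' (root) + '-ful' (suffix). The suffix is '-ful'.

ful


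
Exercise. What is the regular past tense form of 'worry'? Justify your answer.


Apply rule: Change -y to -ied. 'worry' becomes 'worried'.

worried


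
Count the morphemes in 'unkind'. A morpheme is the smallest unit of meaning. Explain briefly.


Decomposition: un- (prefix) + kind (root) = 2 morpheme(s)

2 morphemes


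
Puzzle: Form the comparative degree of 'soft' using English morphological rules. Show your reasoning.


Apply comparative formation (add -er): 'soft' -> 'softer'.

softer


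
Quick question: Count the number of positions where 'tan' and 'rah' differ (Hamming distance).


Alignment:
Position 1: 't' vs 'r' = DIFFER
Position 2: 'a' vs 'a' = match
Position 3: 'n' vs 'h' = DIFFER
Total differences: 2

2


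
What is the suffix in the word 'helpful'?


The word 'helpful' = 'help' (root) + '-ful' (suffix). The suffix is '-ful'.

ful


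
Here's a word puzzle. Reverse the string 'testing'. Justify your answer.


Reverse 'testing' character by character: 'gnitset'.

gnitset


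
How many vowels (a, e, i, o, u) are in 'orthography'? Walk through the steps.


Vowels in 'orthography': o, o, a = 3 vowels.

3


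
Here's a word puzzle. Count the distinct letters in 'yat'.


Unique letters in 'yat': {a, t, y} = 3 distinct letters.

3


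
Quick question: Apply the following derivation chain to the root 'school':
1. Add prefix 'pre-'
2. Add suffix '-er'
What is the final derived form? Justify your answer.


Step 1: Add prefix 'pre-' to 'school' = 'preschool'
Step 2: Add suffix '-er' to 'preschool' = 'preschooler'

preschooler


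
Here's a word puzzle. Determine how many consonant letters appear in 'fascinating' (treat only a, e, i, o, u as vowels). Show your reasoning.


Consonants in 'fascinating': f, s, c, n, t, n, g = 7 consonants.

7


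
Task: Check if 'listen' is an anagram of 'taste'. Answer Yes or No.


Sorted letters of 'listen': 'eilnst'
Sorted letters of 'taste': 'aestt'
They do not match.

No


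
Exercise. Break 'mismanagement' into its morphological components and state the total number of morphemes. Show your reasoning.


Step 1: Identify prefix: 'mis' (meaning: wrongly)
Step 2: Identify root: 'manage'
Step 3: Identify suffix(es): 'ment'
Decomposition: mis- (prefix: wrongly) + manage (root) + -ment (suffix: action/result)
Total morphemes: 3

3 morphemes (mis- (prefix: wrongly) + manage (root) + -ment (suffix: action/result))


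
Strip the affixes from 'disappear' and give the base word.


Remove prefix 'dis' from 'disappear' to get root 'appear'.

appear


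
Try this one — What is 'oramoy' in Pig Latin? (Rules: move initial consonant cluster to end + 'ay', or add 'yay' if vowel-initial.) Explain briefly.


'oramoy' starts with a vowel, so add 'yay': 'oramoyyay'.

oramoyyay


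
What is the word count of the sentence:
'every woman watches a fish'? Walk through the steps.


Split into words: every | woman | watches | a | fish = 5 words.

5


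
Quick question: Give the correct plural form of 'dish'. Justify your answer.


Apply rule: Add -es (sibilant/fricative ending). 'dish' becomes 'dishes'.

dishes


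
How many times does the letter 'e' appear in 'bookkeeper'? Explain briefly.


Letter 'e' in 'bookkeeper': found at position(s) 6, 7, 9 = 3 occurrence(s).

3


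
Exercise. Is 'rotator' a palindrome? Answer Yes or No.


Forward: 'rotator'
Reversed: 'rotator'
They are identical.

Yes


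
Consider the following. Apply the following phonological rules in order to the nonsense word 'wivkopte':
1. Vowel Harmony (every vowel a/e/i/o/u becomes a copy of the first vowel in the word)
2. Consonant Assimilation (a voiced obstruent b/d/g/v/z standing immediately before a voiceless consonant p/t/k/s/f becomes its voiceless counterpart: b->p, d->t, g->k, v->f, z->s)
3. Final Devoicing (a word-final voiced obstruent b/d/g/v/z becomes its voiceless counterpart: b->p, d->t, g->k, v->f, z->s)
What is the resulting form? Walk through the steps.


Starting form: 'wivkopte'
Rule 1: Vowel Harmony: all vowels become 'i' (matching first vowel). 'wivkopte' -> 'wivkipti'
Rule 2: Consonant Assimilation: voiced obstruent before voiceless consonant becomes voiceless ('vk' -> 'fk'). 'wivkipti' -> 'wifkipti'
Rule 3: Final Devoicing: the word ends in the vowel 'i', not a consonant. No change.
Final form: 'wifkipti'

wifkipti


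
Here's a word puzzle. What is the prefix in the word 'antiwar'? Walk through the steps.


The word 'antiwar' = 'anti' (prefix) + 'war' (root). The prefix is 'anti'.

anti


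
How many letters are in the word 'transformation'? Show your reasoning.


Spell out 'transformation' and number each letter: t(1), r(2), a(3), n(4), s(5), f(6), o(7), r(8), m(9), a(10), t(11), i(12), o(13), n(14). Total: 14 letters.

14


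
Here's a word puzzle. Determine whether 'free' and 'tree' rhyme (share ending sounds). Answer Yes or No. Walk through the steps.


Rime (stressed vowel + following sounds) of 'free': -ee = /iː/
Rime of 'tree': -ee = /iː/
/iː/ and /iː/ are the same ending sound, so the words rhyme.

Yes


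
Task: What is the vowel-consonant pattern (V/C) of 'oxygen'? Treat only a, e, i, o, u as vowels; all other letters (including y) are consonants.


Letter mapping: o = V, x = C, y = C, g = C, e = V, n = C.

VCCCVC


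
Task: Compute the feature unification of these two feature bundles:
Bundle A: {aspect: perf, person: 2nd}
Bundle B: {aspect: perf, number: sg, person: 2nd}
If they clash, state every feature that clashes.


Compare features:
aspect: A=perf vs B=perf -> unified: perf
number: A=_ vs B=sg -> unified: sg
person: A=2nd vs B=2nd -> unified: 2nd
No clashes found.

Unified: {aspect: perf, number: sg, person: 2nd}


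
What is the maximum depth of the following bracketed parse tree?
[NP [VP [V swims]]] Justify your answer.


Count bracket nesting levels:
'[' at pos 0: depth = 1
'[' at pos 4: depth = 2
'[' at pos 8: depth = 3
Maximum depth reached: 3

3


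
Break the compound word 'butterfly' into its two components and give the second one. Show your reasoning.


Split 'butterfly' into 'butter' + 'fly'. The second part is 'fly'.

fly


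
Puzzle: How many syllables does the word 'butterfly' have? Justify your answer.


Break 'butterfly' into syllables: but-ter-fly -> but | ter | fly = 3 syllables

3 syllables


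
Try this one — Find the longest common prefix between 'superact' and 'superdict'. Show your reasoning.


Compare from the start: 5 characters match: 'super'. Mismatch at position 6: 'a' vs 'd'.

super


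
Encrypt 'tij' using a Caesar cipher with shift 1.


Shift each letter by 1: t -> u, i -> j, j -> k. Result: 'ujk'.

ujk


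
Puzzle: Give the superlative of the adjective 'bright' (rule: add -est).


Apply superlative formation (add -est): 'bright' -> 'brightest'.

brightest


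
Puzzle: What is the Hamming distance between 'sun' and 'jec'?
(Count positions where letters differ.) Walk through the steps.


Alignment:
Position 1: 's' vs 'j' = DIFFER
Position 2: 'u' vs 'e' = DIFFER
Position 3: 'n' vs 'c' = DIFFER
Total differences: 3

3


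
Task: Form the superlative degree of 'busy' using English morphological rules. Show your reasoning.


Apply superlative formation (consonant + y: change y to i, add -est): 'busy' -> 'busiest'.

busiest


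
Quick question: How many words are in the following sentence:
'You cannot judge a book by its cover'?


Split into words: You | cannot | judge | a | book | by | its | cover = 8 words.

8


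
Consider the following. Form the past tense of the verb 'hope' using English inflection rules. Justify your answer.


Apply rule: Add -d (word ends in -e). 'hope' becomes 'hoped'.

hoped


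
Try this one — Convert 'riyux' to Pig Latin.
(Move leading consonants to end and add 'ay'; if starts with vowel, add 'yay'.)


'riyux': move consonant cluster 'r' to end and add 'ay': 'iyuxray'.

iyuxray


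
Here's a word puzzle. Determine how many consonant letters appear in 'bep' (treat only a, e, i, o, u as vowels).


Consonants in 'bep': b, p = 2 consonants.

2


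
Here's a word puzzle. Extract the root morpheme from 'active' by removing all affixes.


Remove suffix '-ive' from 'active' to get root 'act'.

act


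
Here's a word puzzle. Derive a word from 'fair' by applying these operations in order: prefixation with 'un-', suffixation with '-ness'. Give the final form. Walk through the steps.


Step 1: Add prefix 'un-' to 'fair' = 'unfair'
Step 2: Add suffix '-ness' to 'unfair' = 'unfairness'

unfairness


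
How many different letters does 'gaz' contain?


Unique letters in 'gaz': {a, g, z} = 3 distinct letters.

3


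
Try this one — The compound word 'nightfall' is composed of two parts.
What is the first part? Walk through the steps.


Split 'nightfall' into 'night' + 'fall'. The first part is 'night'.

night


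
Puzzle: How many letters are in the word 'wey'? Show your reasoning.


Spell out 'wey' and number each letter: w(1), e(2), y(3). Total: 3 letters.

3


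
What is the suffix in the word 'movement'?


The word 'movement' = 'move' (root) + '-ment' (suffix). The suffix is '-ment'.

ment


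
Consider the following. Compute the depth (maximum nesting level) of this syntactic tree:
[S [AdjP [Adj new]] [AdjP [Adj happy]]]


Count bracket nesting levels:
'[' at pos 0: depth = 1
'[' at pos 3: depth = 2
'[' at pos 9: depth = 3
'[' at pos 20: depth = 2
'[' at pos 26: depth = 3
Maximum depth reached: 3

3


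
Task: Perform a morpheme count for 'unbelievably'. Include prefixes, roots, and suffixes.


Decomposition: un- (prefix) + believe (root) + -able (suffix) + -ly (suffix) = 4 morpheme(s)

4 morphemes


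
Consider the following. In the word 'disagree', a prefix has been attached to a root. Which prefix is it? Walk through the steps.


The word 'disagree' = 'dis' (prefix) + 'agree' (root). The prefix is 'dis'.

dis


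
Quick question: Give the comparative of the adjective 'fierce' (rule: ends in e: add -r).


Apply comparative formation (ends in e: add -r): 'fierce' -> 'fiercer'.

fiercer


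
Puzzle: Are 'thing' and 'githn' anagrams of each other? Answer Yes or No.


Sorted letters of 'thing': 'ghint'
Sorted letters of 'githn': 'ghint'
They match.

Yes


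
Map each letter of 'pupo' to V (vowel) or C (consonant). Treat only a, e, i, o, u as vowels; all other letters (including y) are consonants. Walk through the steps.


Letter mapping: p = C, u = V, p = C, o = V.

CVCV


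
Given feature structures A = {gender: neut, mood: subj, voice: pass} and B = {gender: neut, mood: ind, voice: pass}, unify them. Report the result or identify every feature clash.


Compare features:
gender: A=neut vs B=neut -> unified: neut
mood: A=subj vs B=ind -> CLASH
voice: A=pass vs B=pass -> unified: pass
Clash detected on feature 'mood' (subj vs ind); unification fails.

CLASH on 'mood' (subj vs ind)


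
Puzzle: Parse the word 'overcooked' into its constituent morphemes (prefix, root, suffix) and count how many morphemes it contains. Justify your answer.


Step 1: Identify prefix: 'over' (meaning: excessively)
Step 2: Identify root: 'cook'
Step 3: Identify suffix(es): 'ed'
Decomposition: over- (prefix: excessively) + cook (root) + -ed (suffix: past)
Total morphemes: 3

3 morphemes (over- (prefix: excessively) + cook (root) + -ed (suffix: past))


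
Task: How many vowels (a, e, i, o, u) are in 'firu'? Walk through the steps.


Vowels in 'firu': i, u = 2 vowels.

2


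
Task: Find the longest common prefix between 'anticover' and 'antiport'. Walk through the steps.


Compare from the start: 4 characters match: 'anti'. Mismatch at position 5: 'c' vs 'p'.

anti


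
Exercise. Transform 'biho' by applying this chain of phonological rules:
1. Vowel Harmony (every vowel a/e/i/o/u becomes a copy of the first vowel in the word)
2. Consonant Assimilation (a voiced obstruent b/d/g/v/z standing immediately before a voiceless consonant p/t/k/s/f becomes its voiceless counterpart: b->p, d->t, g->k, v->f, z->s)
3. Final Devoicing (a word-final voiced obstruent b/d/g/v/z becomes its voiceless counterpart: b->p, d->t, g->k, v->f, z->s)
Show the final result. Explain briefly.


Starting form: 'biho'
Rule 1: Vowel Harmony: all vowels become 'i' (matching first vowel). 'biho' -> 'bihi'
Rule 2: Consonant Assimilation: no voiced obstruent (b/d/g/v/z) stands immediately before a voiceless consonant (p/t/k/s/f). No change.
Rule 3: Final Devoicing: the word ends in the vowel 'i', not a consonant. No change.
Final form: 'bihi'

bihi


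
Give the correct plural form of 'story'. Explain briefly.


Apply rule: Change -y to -ies (consonant + y). 'story' becomes 'stories'.

stories


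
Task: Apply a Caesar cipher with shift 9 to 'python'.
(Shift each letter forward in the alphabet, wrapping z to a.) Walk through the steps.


Shift each letter by 9: p -> y, y -> h, t -> c, h -> q, o -> x, n -> w. Result: 'yhcqxw'.

yhcqxw
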